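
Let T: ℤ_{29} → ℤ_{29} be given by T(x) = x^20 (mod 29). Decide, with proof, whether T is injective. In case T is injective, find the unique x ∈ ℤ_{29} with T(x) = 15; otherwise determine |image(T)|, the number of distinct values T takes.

8

T(2): Repeated squaring mod 29: 2^1 ≡ 2, 2^2 ≡ 2² = 4, 2^4 ≡ 4² = 16, 2^8 ≡ 16² = 256 ≡ 24, 2^16 ≡ 24² = 576 ≡ 25. Since 20 = 16 + 4, 2^20 ≡ 25·16: 25·16 = 400 ≡ 23. So 2^20 ≡ 23 (mod 29).
T(5): Repeated squaring mod 29: 5^1 ≡ 5, 5^2 ≡ 5² = 25, 5^4 ≡ 25² = 625 ≡ 16, 5^8 ≡ 16² = 256 ≡ 24, 5^16 ≡ 24² = 576 ≡ 25. Since 20 = 16 + 4, 5^20 ≡ 25·16: 25·16 = 400 ≡ 23. So 5^20 ≡ 23 (mod 29).
So T(2) = T(5) = 23 while 2 ≠ 5, therefore T is not injective.
Since T is not injective, we determine |image(T)|. Computing x^20 mod 29 for each x (by repeated squaring, reducing mod 29 at every step), the values T(0), T(1), …, T(28) are: 0, 1, 23, 25, 7, 23, 24, 25, 16, 16, 7, 20, 1, 20, 24, 24, 20, 1, 20, 7, 16, 16, 25, 24, 23, 7, 25, 23, 1.
The distinct values are {0, 1, 7, 16, 20, 23, 24, 25}; there are 8 of them.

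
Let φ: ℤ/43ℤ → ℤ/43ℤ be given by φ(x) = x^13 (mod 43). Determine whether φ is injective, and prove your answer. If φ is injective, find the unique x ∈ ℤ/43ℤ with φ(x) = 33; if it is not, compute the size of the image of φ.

5

Since 43 is prime, the nonzero elements of ℤ/43ℤ form a cyclic group of order 42.
As gcd(13, 42) = 1, raising to the 13th power is a bijection on this group: if x_1^13 ≡ x_2^13 then (x_1x_2^{−1})^13 = 1, and the only element of order dividing gcd(13, 42) = 1 is 1, so x_1 = x_2.
With φ(0) = 0 this makes φ injective on all of ℤ/43ℤ, hence bijective (finite equal-size domain and codomain). In particular φ is injective.
Since φ is injective, we find the preimage of 33. The inverse of x ↦ x^13 on (ℤ/43ℤ)^× is x ↦ x^13, because 13·13 = 169 = 4·42 + 1 ≡ 1 (mod 42) and x^{42} = 1 for x ≠ 0 (Fermat). So φ⁻¹(33) = 33^13 mod 43.
Repeated squaring mod 43: 33^1 ≡ 33, 33^2 ≡ 33² = 1089 ≡ 14, 33^4 ≡ 14² = 196 ≡ 24, 33^8 ≡ 24² = 576 ≡ 17. Since 13 = 8 + 4 + 1, 33^13 ≡ 17·24·33: 17·24 = 408 ≡ 21, then 21·33 = 693 ≡ 5. So 33^13 ≡ 5 (mod 43).
Hence φ⁻¹(33) = 5.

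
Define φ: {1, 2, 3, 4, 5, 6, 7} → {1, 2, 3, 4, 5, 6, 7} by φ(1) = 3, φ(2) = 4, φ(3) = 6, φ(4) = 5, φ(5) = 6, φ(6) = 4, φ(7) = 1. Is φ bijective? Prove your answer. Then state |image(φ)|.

5

φ(3) = 6 = φ(5) with 3 ≠ 5, so φ is not injective, hence not bijective.
The image of φ is {1, 3, 4, 5, 6}, which has 5 elements.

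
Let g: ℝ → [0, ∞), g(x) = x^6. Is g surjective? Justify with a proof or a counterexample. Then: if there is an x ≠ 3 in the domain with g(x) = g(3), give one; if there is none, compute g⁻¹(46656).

-3

For any y ∈ [0, ∞), x = y^{1/6} ∈ ℝ satisfies x^6 = y, so g is surjective.
For the follow-up, such an x exists: taking x = −3 ∈ ℝ gives g(−3) = 729 = g(3) with −3 ≠ 3.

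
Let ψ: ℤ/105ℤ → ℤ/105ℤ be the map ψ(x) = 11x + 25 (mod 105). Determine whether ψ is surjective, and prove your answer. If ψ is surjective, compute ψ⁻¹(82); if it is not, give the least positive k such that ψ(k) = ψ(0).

Since gcd(11, 105) = 1, 11 is invertible modulo 105. Euclid's algorithm: 105 = 9·11 + 6, 11 = 1·6 + 5, 6 = 1·5 + 1; back-substituting gives 1 = 86·11 − 9·105, so 11⁻¹ ≡ 86 (mod 105).
For any y ∈ ℤ/105ℤ, x = 86(y − 25) mod 105 satisfies ψ(x) = 11·86(y − 25) + 25 ≡ y (since 11·86 ≡ 1 mod 105). So every y has a preimage.
Therefore ψ is surjective.
Since ψ is surjective, we compute ψ⁻¹(82): solve 11x + 25 ≡ 82 (mod 105), i.e. 11x ≡ 57 (mod 105).
Multiplying by 11⁻¹ = 86 gives x ≡ 86·57 = 4902 = 46·105 + 72 ≡ 72 (mod 105).
Check: ψ(72) = 11·72 + 25 = 817 = 7·105 + 82 ≡ 82 (mod 105).

72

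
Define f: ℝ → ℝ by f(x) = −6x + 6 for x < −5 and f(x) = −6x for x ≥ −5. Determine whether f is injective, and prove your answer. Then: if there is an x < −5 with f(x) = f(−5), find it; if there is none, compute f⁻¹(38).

Both pieces are strictly decreasing (slopes −6 and −6), so each is injective on its own interval.
The left piece maps (−∞, −5) onto (36, ∞); the right piece maps [−5, ∞) onto (−∞, 30].
These images are disjoint, so no value is attained by both pieces. So f is injective.
Because the two images are disjoint, no x < −5 has f(x) = f(−5), so we compute f⁻¹(38): 38 lies in (36, ∞), so solve −6x + 6 = 38: x = (38 − 6)/(−6) = −16/3.

-16/3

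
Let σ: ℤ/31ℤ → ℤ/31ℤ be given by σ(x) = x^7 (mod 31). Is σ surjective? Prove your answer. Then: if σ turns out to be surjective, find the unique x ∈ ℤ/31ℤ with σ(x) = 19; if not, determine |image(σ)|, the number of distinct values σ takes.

Since 31 is prime, the nonzero elements of ℤ/31ℤ form a cyclic group of order 30.
As gcd(7, 30) = 1, raising to the 7th power is a bijection on this group: if u^7 ≡ v^7 then (uv^{−1})^7 = 1, and the only element of order dividing gcd(7, 30) = 1 is 1, so u = v.
With σ(0) = 0 this makes σ injective on all of ℤ/31ℤ, hence bijective (finite equal-size domain and codomain). In particular σ is surjective.
Since σ is surjective, we find the preimage of 19. The inverse of x ↦ x^7 on (ℤ/31ℤ)^× is x ↦ x^13, because 7·13 = 91 = 3·30 + 1 ≡ 1 (mod 30) and x^{30} = 1 for x ≠ 0 (Fermat). So σ⁻¹(19) = 19^13 mod 31.
Repeated squaring mod 31: 19^1 ≡ 19, 19^2 ≡ 19² = 361 ≡ 20, 19^4 ≡ 20² = 400 ≡ 28, 19^8 ≡ 28² = 784 ≡ 9. Since 13 = 8 + 4 + 1, 19^13 ≡ 9·28·19: 9·28 = 252 ≡ 4, then 4·19 = 76 ≡ 14. So 19^13 ≡ 14 (mod 31).
Hence σ⁻¹(19) = 14.

14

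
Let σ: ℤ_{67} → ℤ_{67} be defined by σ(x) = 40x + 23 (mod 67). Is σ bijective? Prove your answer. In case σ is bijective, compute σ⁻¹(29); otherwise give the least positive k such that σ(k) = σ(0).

Recall: σ is injective when σ(x_1) = σ(x_2) forces x_1 = x_2.
Suppose σ(x_1) = σ(x_2) in ℤ_{67}. Then 40x_1 + 23 ≡ 40x_2 + 23 (mod 67), so 40(x_1 − x_2) ≡ 0 (mod 67).
Since gcd(40, 67) = 1, 40 is invertible modulo 67, so x_1 − x_2 ≡ 0 (mod 67), i.e. x_1 = x_2.
We now compute 40⁻¹ mod 67 explicitly. Euclid's algorithm: 67 = 1·40 + 27, 40 = 1·27 + 13, 27 = 2·13 + 1; back-substituting gives 1 = 62·40 − 37·67, so 40⁻¹ ≡ 62 (mod 67).
For any y ∈ ℤ_{67}, x = 62(y − 23) mod 67 satisfies σ(x) = 40·62(y − 23) + 23 ≡ y (since 40·62 ≡ 1 mod 67). So every y has a preimage.
Thus σ is bijective.
Since σ is bijective, we find σ⁻¹(29): we need 40x ≡ 29 − 23 ≡ 6 (mod 67). Using 40⁻¹ = 62: x ≡ 62·6 = 372 = 5·67 + 37, so x = 37.
Check: σ(37) = 40·37 + 23 = 1503 = 22·67 + 29 ≡ 29 (mod 67).

37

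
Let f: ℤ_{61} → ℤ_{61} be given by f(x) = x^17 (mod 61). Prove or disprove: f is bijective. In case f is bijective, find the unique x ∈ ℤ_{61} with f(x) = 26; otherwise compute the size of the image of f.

Since 61 is prime, the nonzero elements of ℤ_{61} form a cyclic group of order 60.
As gcd(17, 60) = 1, raising to the 17th power is a bijection on this group: if s^17 ≡ t^17 then (st^{−1})^17 = 1, and the only element of order dividing gcd(17, 60) = 1 is 1, so s = t.
With f(0) = 0 this makes f injective on all of ℤ_{61}, hence bijective (finite equal-size domain and codomain). In particular f is bijective.
Since f is bijective, we find the preimage of 26. The inverse of x ↦ x^17 on (ℤ_{61})^× is x ↦ x^53, because 17·53 = 901 = 15·60 + 1 ≡ 1 (mod 60) and x^{60} = 1 for x ≠ 0 (Fermat). So f⁻¹(26) = 26^53 mod 61.
Repeated squaring mod 61: 26^1 ≡ 26, 26^2 ≡ 26² = 676 ≡ 5, 26^4 ≡ 5² = 25, 26^8 ≡ 25² = 625 ≡ 15, 26^16 ≡ 15² = 225 ≡ 42, 26^32 ≡ 42² = 1764 ≡ 56. Since 53 = 32 + 16 + 4 + 1, 26^53 ≡ 56·42·25·26: 56·42 = 2352 ≡ 34, then 34·25 = 850 ≡ 57, then 57·26 = 1482 ≡ 18. So 26^53 ≡ 18 (mod 61).
Hence f⁻¹(26) = 18.

18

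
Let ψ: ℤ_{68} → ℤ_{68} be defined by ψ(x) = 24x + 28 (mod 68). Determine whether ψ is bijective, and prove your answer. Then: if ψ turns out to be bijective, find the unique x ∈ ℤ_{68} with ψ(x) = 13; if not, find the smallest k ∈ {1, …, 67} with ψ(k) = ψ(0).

We have gcd(24, 68) = 4 > 1. Taking s = 0 and t = 17: ψ(0) = 28 and ψ(17) = 24·17 + 28 = 436 ≡ 28 (mod 68).
So ψ(0) = ψ(17) while 0 ≠ 17, hence ψ is not injective, hence not bijective.
Since ψ is not bijective, we find the least positive k with ψ(k) = ψ(0): this means 24k ≡ 0 (mod 68), i.e. 68 ∣ 24k. Since gcd(24, 68) = 4, dividing through by 4 this holds exactly when 17 ∣ 6k, and as gcd(6, 17) = 1, exactly when 17 ∣ k.
The smallest positive such k is 17.

17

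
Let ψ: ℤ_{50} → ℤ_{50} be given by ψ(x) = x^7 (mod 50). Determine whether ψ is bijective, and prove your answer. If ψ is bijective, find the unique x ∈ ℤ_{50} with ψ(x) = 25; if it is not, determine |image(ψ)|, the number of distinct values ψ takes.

42

ψ(0) = 0^7 = 0.
ψ(10): Repeated squaring mod 50: 10^1 ≡ 10, 10^2 ≡ 10² = 100 ≡ 0, 10^4 ≡ 0² = 0. Since 7 = 4 + 2 + 1, 10^7 ≡ 0·0·10: 0·0 = 0, then 0·10 = 0. So 10^7 ≡ 0 (mod 50).
So ψ(0) = ψ(10) = 0 while 0 ≠ 10, therefore ψ is not injective, hence not bijective.
Since ψ is not bijective, we determine |image(ψ)|. Computing x^7 mod 50 for each x (by repeated squaring, reducing mod 50 at every step), the values ψ(0), ψ(1), …, ψ(49) are: 0, 1, 28, 37, 34, 25, 36, 43, 2, 19, 0, 21, 8, 17, 4, 25, 6, 23, 32, 39, 0, 41, 38, 47, 24, 25, 26, 3, 12, 9, 0, 11, 18, 27, 44, 25, 46, 33, 42, 29, 0, 31, 48, 7, 14, 25, 16, 13, 22, 49.
The distinct values are {0, 1, 2, 3, 4, 6, 7, 8, 9, 11, 12, 13, 14, 16, 17, 18, 19, 21, 22, 23, 24, 25, 26, 27, 28, 29, 31, 32, 33, 34, 36, 37, 38, 39, 41, 42, 43, 44, 46, 47, 48, 49}; there are 42 of them.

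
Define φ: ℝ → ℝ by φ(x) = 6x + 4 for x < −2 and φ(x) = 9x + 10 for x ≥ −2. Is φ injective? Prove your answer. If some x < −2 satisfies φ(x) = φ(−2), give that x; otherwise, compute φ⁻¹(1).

-1

Both pieces are strictly increasing (slopes 6 and 9), so each is injective on its own interval.
The left piece maps (−∞, −2) onto (−∞, −8); the right piece maps [−2, ∞) onto [−8, ∞).
These images are disjoint, so no value is attained by both pieces. Hence φ is injective.
Because the two images are disjoint, no x < −2 has φ(x) = φ(−2), so we compute φ⁻¹(1): 1 lies in [−8, ∞), so solve 9x + 10 = 1: x = (1 − 10)/9 = −1.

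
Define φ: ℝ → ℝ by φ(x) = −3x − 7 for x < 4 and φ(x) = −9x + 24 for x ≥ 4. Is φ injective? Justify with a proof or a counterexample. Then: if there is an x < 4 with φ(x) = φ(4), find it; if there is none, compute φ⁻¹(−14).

Both pieces are strictly decreasing (slopes −3 and −9), so each is injective on its own interval.
The left piece maps (−∞, 4) onto (−19, ∞); the right piece maps [4, ∞) onto (−∞, −12].
These images overlap. In particular φ(4) = −12 (right piece), and solving −3x − 7 = −12 on the left piece gives x = 5/3 < 4.
So φ(5/3) = φ(4) with 5/3 ≠ 4, and φ is not injective. This x = 5/3 is the requested value below 4.

5/3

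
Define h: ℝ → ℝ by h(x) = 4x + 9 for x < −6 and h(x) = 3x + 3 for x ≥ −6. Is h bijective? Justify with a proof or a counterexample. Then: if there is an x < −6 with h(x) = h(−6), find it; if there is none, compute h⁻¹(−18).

Both pieces are strictly increasing (slopes 4 and 3), so each is injective on its own interval.
The left piece maps (−∞, −6) onto (−∞, −15); the right piece maps [−6, ∞) onto [−15, ∞).
Since −15 = −15, the images partition ℝ: h is injective and surjective, hence bijective.
Because the two images are disjoint, no x < −6 has h(x) = h(−6), so we compute h⁻¹(−18): −18 lies in (−∞, −15), so solve 4x + 9 = −18: x = (−18 − 9)/4 = −27/4.

-27/4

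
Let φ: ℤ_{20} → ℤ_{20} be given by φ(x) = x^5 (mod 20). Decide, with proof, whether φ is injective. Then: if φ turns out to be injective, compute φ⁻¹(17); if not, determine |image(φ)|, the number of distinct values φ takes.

φ(0) = 0^5 = 0.
φ(10): Repeated squaring mod 20: 10^1 ≡ 10, 10^2 ≡ 10² = 100 ≡ 0, 10^4 ≡ 0² = 0. Since 5 = 4 + 1, 10^5 ≡ 0·10: 0·10 = 0. So 10^5 ≡ 0 (mod 20).
So φ(0) = φ(10) = 0 while 0 ≠ 10, therefore φ is not injective.
Since φ is not injective, we determine |image(φ)|. Computing x^5 mod 20 for each x (by repeated squaring, reducing mod 20 at every step), the values φ(0), φ(1), …, φ(19) are: 0, 1, 12, 3, 4, 5, 16, 7, 8, 9, 0, 11, 12, 13, 4, 15, 16, 17, 8, 19.
The distinct values are {0, 1, 3, 4, 5, 7, 8, 9, 11, 12, 13, 15, 16, 17, 19}; there are 15 of them.

15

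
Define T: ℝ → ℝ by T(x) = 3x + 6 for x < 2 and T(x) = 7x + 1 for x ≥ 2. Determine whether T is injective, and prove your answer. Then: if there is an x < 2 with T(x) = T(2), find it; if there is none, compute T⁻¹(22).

3

Both pieces are strictly increasing (slopes 3 and 7), so each is injective on its own interval.
The left piece maps (−∞, 2) onto (−∞, 12); the right piece maps [2, ∞) onto [15, ∞).
These images are disjoint, so no value is attained by both pieces. Hence T is injective.
Because the two images are disjoint, no x < 2 has T(x) = T(2), so we compute T⁻¹(22): 22 lies in [15, ∞), so solve 7x + 1 = 22: x = (22 − 1)/7 = 3.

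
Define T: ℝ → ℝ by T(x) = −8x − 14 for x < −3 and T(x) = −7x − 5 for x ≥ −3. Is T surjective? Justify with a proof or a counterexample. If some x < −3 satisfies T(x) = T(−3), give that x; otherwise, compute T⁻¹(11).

-15/4

Both pieces are strictly decreasing (slopes −8 and −7), so each is injective on its own interval.
The left piece maps (−∞, −3) onto (10, ∞); the right piece maps [−3, ∞) onto (−∞, 16].
The union (10, ∞) ∪ (−∞, 16] covers ℝ, so T is surjective.
For the follow-up: the images overlap, so an x < −3 with T(x) = T(−3) exists. T(−3) = 16; solving −8x − 14 = 16 for x < −3 gives x = (16 + 14)/(−8) = −15/4.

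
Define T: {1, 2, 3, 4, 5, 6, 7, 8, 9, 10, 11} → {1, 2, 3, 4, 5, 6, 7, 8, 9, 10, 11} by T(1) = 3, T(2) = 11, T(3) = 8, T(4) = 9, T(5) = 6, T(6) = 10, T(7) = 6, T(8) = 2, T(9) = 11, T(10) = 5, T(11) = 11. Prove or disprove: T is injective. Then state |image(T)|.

8

T(5) = 6 = T(7) with 5 ≠ 7, so T is not injective.
The image of T is {2, 3, 5, 6, 8, 9, 10, 11}, which has 8 elements.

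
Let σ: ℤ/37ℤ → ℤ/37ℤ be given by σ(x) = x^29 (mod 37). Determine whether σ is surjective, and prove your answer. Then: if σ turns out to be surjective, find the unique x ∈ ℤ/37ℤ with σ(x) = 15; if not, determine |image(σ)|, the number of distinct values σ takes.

Since 37 is prime, the nonzero elements of ℤ/37ℤ form a cyclic group of order 36.
As gcd(29, 36) = 1, raising to the 29th power is a bijection on this group: if s^29 ≡ t^29 then (st^{−1})^29 = 1, and the only element of order dividing gcd(29, 36) = 1 is 1, so s = t.
With σ(0) = 0 this makes σ injective on all of ℤ/37ℤ, hence bijective (finite equal-size domain and codomain). In particular σ is surjective.
Since σ is surjective, we find the preimage of 15. The inverse of x ↦ x^29 on (ℤ/37ℤ)^× is x ↦ x^5, because 29·5 = 145 = 4·36 + 1 ≡ 1 (mod 36) and x^{36} = 1 for x ≠ 0 (Fermat). So σ⁻¹(15) = 15^5 mod 37.
Repeated squaring mod 37: 15^1 ≡ 15, 15^2 ≡ 15² = 225 ≡ 3, 15^4 ≡ 3² = 9. Since 5 = 4 + 1, 15^5 ≡ 9·15: 9·15 = 135 ≡ 24. So 15^5 ≡ 24 (mod 37).
Hence σ⁻¹(15) = 24.

24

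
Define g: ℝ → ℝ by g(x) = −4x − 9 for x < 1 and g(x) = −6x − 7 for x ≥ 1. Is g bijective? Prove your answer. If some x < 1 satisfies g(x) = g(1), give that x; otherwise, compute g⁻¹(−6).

Both pieces are strictly decreasing (slopes −4 and −6), so each is injective on its own interval.
The left piece maps (−∞, 1) onto (−13, ∞); the right piece maps [1, ∞) onto (−∞, −13].
Since −13 = −13, the images partition ℝ: g is injective and surjective, hence bijective.
Because the two images are disjoint, no x < 1 has g(x) = g(1), so we compute g⁻¹(−6): −6 lies in (−13, ∞), so solve −4x − 9 = −6: x = (−6 + 9)/(−4) = −3/4.

-3/4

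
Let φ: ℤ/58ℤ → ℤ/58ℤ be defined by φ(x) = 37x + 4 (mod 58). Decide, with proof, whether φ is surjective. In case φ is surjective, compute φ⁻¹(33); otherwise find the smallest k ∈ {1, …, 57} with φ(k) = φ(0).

By definition, surjectivity means every element of the codomain has a preimage under φ.
Since gcd(37, 58) = 1, 37 is invertible modulo 58. Euclid's algorithm: 58 = 1·37 + 21, 37 = 1·21 + 16, 21 = 1·16 + 5, 16 = 3·5 + 1; back-substituting gives 1 = 11·37 − 7·58, so 37⁻¹ ≡ 11 (mod 58).
Then y ↦ 11(y − 4) is a two-sided inverse to φ, so every y ∈ ℤ/58ℤ has a preimage.
So φ is surjective.
Since φ is surjective, we find φ⁻¹(33): we need 37x ≡ 33 − 4 ≡ 29 (mod 58). Using 37⁻¹ = 11: x ≡ 11·29 = 319 = 5·58 + 29, so x = 29.
Check: φ(29) = 37·29 + 4 = 1077 = 18·58 + 33 ≡ 33 (mod 58).

29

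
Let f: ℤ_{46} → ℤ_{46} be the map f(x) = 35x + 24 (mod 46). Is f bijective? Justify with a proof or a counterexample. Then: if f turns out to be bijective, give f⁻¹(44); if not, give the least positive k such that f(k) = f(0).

40

By definition, f is injective if f(a) = f(b) implies a = b.
If f(a) = f(b), then 35a ≡ 35b (mod 46). Because gcd(35, 46) = 1, we may cancel 35 to get a ≡ b (mod 46).
We now compute 35⁻¹ mod 46 explicitly. Euclid's algorithm: 46 = 1·35 + 11, 35 = 3·11 + 2, 11 = 5·2 + 1; back-substituting gives 1 = 25·35 − 19·46, so 35⁻¹ ≡ 25 (mod 46).
Then y ↦ 25(y − 24) is a two-sided inverse to f, so every y ∈ ℤ_{46} has a preimage.
Hence f is bijective.
Since f is bijective, we find f⁻¹(44): we need 35x ≡ 44 − 24 ≡ 20 (mod 46). Using 35⁻¹ = 25: x ≡ 25·20 = 500 = 10·46 + 40, so x = 40.
Check: f(40) = 35·40 + 24 = 1424 = 30·46 + 44 ≡ 44 (mod 46).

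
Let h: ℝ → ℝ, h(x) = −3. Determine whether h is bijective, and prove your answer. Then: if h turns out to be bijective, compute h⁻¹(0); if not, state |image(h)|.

1

By definition, h is injective if h(x_1) = h(x_2) implies x_1 = x_2.
h(0) = −3 = h(1) with 0 ≠ 1, so h is not injective, hence not bijective.
Since h is not bijective, we state |image(h)|: the image of h is {−3}, which has 1 element.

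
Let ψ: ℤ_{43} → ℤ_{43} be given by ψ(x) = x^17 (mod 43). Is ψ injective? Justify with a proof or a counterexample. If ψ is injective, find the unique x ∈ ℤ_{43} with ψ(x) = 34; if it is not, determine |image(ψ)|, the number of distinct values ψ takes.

Since 43 is prime, the nonzero elements of ℤ_{43} form a cyclic group of order 42.
As gcd(17, 42) = 1, raising to the 17th power is a bijection on this group: if s^17 ≡ t^17 then (st^{−1})^17 = 1, and the only element of order dividing gcd(17, 42) = 1 is 1, so s = t.
With ψ(0) = 0 this makes ψ injective on all of ℤ_{43}, hence bijective (finite equal-size domain and codomain). In particular ψ is injective.
Since ψ is injective, we find the preimage of 34. The inverse of x ↦ x^17 on (ℤ_{43})^× is x ↦ x^5, because 17·5 = 85 = 2·42 + 1 ≡ 1 (mod 42) and x^{42} = 1 for x ≠ 0 (Fermat). So ψ⁻¹(34) = 34^5 mod 43.
Repeated squaring mod 43: 34^1 ≡ 34, 34^2 ≡ 34² = 1156 ≡ 38, 34^4 ≡ 38² = 1444 ≡ 25. Since 5 = 4 + 1, 34^5 ≡ 25·34: 25·34 = 850 ≡ 33. So 34^5 ≡ 33 (mod 43).
Hence ψ⁻¹(34) = 33.

33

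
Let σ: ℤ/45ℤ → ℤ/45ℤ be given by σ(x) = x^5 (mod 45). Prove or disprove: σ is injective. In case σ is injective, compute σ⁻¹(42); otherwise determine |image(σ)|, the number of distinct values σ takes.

35

σ(0) = 0^5 = 0.
σ(15): Repeated squaring mod 45: 15^1 ≡ 15, 15^2 ≡ 15² = 225 ≡ 0, 15^4 ≡ 0² = 0. Since 5 = 4 + 1, 15^5 ≡ 0·15: 0·15 = 0. So 15^5 ≡ 0 (mod 45).
So σ(0) = σ(15) = 0 while 0 ≠ 15, so σ is not injective.
Since σ is not injective, we determine |image(σ)|. Computing x^5 mod 45 for each x (by repeated squaring, reducing mod 45 at every step), the values σ(0), σ(1), …, σ(44) are: 0, 1, 32, 18, 34, 20, 36, 22, 8, 9, 10, 41, 27, 43, 29, 0, 31, 17, 18, 19, 5, 36, 7, 38, 9, 40, 26, 27, 28, 14, 0, 16, 2, 18, 4, 35, 36, 37, 23, 9, 25, 11, 27, 13, 44.
The distinct values are {0, 1, 2, 4, 5, 7, 8, 9, 10, 11, 13, 14, 16, 17, 18, 19, 20, 22, 23, 25, 26, 27, 28, 29, 31, 32, 34, 35, 36, 37, 38, 40, 41, 43, 44}; there are 35 of them.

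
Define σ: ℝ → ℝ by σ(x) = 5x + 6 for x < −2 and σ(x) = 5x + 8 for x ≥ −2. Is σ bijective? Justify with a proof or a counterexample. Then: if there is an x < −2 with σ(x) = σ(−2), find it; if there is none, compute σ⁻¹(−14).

Both pieces are strictly increasing (slopes 5 and 5), so each is injective on its own interval.
The left piece maps (−∞, −2) onto (−∞, −4); the right piece maps [−2, ∞) onto [−2, ∞).
The images leave a gap (−4 has no preimage), so σ is not surjective, hence not bijective.
Because the two images are disjoint, no x < −2 has σ(x) = σ(−2), so we compute σ⁻¹(−14): −14 lies in (−∞, −4), so solve 5x + 6 = −14: x = (−14 − 6)/5 = −4.

-4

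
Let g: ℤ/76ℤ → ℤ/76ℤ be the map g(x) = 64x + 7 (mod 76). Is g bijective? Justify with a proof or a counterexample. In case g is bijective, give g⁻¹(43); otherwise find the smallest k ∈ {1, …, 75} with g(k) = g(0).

We have gcd(64, 76) = 4 > 1. Taking s = 0 and t = 19: g(0) = 7 and g(19) = 64·19 + 7 = 1223 ≡ 7 (mod 76).
So g(0) = g(19) while 0 ≠ 19, thus g is not injective, hence not bijective.
Since g is not bijective, we find the least positive k with g(k) = g(0): this means 64k ≡ 0 (mod 76), i.e. 76 ∣ 64k. Since gcd(64, 76) = 4, dividing through by 4 this holds exactly when 19 ∣ 16k, and as gcd(16, 19) = 1, exactly when 19 ∣ k.
The smallest positive such k is 19.

19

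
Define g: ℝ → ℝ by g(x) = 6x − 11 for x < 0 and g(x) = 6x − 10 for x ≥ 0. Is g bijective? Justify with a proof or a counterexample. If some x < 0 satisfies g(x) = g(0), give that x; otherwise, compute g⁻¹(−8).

Both pieces are strictly increasing (slopes 6 and 6), so each is injective on its own interval.
The left piece maps (−∞, 0) onto (−∞, −11); the right piece maps [0, ∞) onto [−10, ∞).
The images leave a gap (−11 has no preimage), so g is not surjective, hence not bijective.
Because the two images are disjoint, no x < 0 has g(x) = g(0), so we compute g⁻¹(−8): −8 lies in [−10, ∞), so solve 6x − 10 = −8: x = (−8 + 10)/6 = 1/3.

1/3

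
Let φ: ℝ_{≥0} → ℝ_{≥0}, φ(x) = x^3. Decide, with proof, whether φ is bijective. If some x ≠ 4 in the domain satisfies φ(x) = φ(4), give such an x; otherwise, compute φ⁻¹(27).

3

On ℝ_{≥0}, x ↦ x^3 is strictly increasing (injective) and for any y ∈ ℝ_{≥0} the 3rd root y^{1/3} lies in ℝ_{≥0} (surjective). So φ is bijective.
Since x ↦ x^3 is strictly increasing on ℝ_{≥0}, it is injective there, so no x ≠ 4 in the domain has φ(x) = φ(4). We therefore compute φ⁻¹(27) = 27^{1/3} = 3 (indeed 3^3 = 27).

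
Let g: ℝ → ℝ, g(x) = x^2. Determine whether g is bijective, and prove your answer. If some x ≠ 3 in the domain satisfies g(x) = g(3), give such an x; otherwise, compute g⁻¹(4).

-3

g(3) = 9 = (−3)^2 = g(−3) (since 2 is even), with 3 ≠ −3. So g is not injective, hence not bijective.
For the follow-up, such an x exists: taking x = −3 ∈ ℝ gives g(−3) = 9 = g(3) with −3 ≠ 3.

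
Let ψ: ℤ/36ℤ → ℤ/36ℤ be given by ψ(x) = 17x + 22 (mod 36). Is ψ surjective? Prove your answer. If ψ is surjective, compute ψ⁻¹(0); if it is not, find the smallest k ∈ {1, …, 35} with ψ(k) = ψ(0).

Since gcd(17, 36) = 1, 17 is invertible modulo 36. Euclid's algorithm: 36 = 2·17 + 2, 17 = 8·2 + 1; back-substituting gives 1 = 17·17 − 8·36, so 17⁻¹ ≡ 17 (mod 36).
Then y ↦ 17(y − 22) is a two-sided inverse to ψ, so every y ∈ ℤ/36ℤ has a preimage.
Thus ψ is surjective.
Since ψ is surjective, we compute ψ⁻¹(0): solve 17x + 22 ≡ 0 (mod 36), i.e. 17x ≡ 14 (mod 36).
Multiplying by 17⁻¹ = 17 gives x ≡ 17·14 = 238 = 6·36 + 22 ≡ 22 (mod 36).
Check: ψ(22) = 17·22 + 22 = 396 = 11·36 + 0 ≡ 0 (mod 36).

22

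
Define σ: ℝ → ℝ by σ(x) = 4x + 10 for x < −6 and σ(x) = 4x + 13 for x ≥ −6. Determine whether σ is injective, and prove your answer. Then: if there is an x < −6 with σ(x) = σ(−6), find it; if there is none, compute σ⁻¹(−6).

Both pieces are strictly increasing (slopes 4 and 4), so each is injective on its own interval.
The left piece maps (−∞, −6) onto (−∞, −14); the right piece maps [−6, ∞) onto [−11, ∞).
These images are disjoint, so no value is attained by both pieces. Therefore σ is injective.
Because the two images are disjoint, no x < −6 has σ(x) = σ(−6), so we compute σ⁻¹(−6): −6 lies in [−11, ∞), so solve 4x + 13 = −6: x = (−6 − 13)/4 = −19/4.

-19/4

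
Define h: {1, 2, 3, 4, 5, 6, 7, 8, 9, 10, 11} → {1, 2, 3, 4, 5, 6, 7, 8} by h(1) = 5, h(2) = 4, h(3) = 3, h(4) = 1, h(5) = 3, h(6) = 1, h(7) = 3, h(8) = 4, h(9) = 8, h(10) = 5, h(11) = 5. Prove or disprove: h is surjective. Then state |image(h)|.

No element maps to 2, so h is not surjective.
The image of h is {1, 3, 4, 5, 8}, which has 5 elements.

5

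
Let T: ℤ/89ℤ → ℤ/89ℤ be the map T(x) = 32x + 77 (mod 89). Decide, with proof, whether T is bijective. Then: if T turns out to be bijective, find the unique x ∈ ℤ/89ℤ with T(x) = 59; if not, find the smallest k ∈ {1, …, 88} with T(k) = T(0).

Suppose T(u) = T(v) in ℤ/89ℤ. Then 32u + 77 ≡ 32v + 77 (mod 89), thus 32(u − v) ≡ 0 (mod 89).
Since gcd(32, 89) = 1, 32 is invertible modulo 89, thus u − v ≡ 0 (mod 89), i.e. u = v.
We now compute 32⁻¹ mod 89 explicitly. Euclid's algorithm: 89 = 2·32 + 25, 32 = 1·25 + 7, 25 = 3·7 + 4, 7 = 1·4 + 3, 4 = 1·3 + 1; back-substituting gives 1 = 64·32 − 23·89, so 32⁻¹ ≡ 64 (mod 89).
Then y ↦ 64(y − 77) is a two-sided inverse to T, so every y ∈ ℤ/89ℤ has a preimage.
Therefore T is bijective.
Since T is bijective, we find T⁻¹(59): we need 32x ≡ 59 − 77 ≡ 71 (mod 89). Using 32⁻¹ = 64: x ≡ 64·71 = 4544 = 51·89 + 5, so x = 5.
Check: T(5) = 32·5 + 77 = 237 = 2·89 + 59 ≡ 59 (mod 89).

5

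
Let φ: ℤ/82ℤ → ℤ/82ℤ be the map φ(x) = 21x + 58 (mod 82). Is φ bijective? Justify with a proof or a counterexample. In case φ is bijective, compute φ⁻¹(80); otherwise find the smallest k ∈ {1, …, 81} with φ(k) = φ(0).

Suppose φ(u) = φ(v) in ℤ/82ℤ. Then 21u + 58 ≡ 21v + 58 (mod 82), therefore 21(u − v) ≡ 0 (mod 82).
Since gcd(21, 82) = 1, 21 is invertible modulo 82, therefore u − v ≡ 0 (mod 82), i.e. u = v.
We now compute 21⁻¹ mod 82 explicitly. Euclid's algorithm: 82 = 3·21 + 19, 21 = 1·19 + 2, 19 = 9·2 + 1; back-substituting gives 1 = 43·21 − 11·82, so 21⁻¹ ≡ 43 (mod 82).
Then y ↦ 43(y − 58) is a two-sided inverse to φ, so every y ∈ ℤ/82ℤ has a preimage.
Therefore φ is bijective.
Since φ is bijective, we compute φ⁻¹(80): solve 21x + 58 ≡ 80 (mod 82), i.e. 21x ≡ 22 (mod 82).
Multiplying by 21⁻¹ = 43 gives x ≡ 43·22 = 946 = 11·82 + 44 ≡ 44 (mod 82).
Check: φ(44) = 21·44 + 58 = 982 = 11·82 + 80 ≡ 80 (mod 82).

44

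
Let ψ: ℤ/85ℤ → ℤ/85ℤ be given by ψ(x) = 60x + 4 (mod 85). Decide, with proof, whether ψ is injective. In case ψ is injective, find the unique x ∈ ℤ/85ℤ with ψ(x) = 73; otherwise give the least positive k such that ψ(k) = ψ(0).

17

Recall: injectivity means: for all s, t in the domain, ψ(s) = ψ(t) implies s = t.
We have gcd(60, 85) = 5 > 1. Taking s = 0 and t = 17: ψ(0) = 4 and ψ(17) = 60·17 + 4 = 1024 ≡ 4 (mod 85).
So ψ(0) = ψ(17) while 0 ≠ 17, so ψ is not injective.
Since ψ is not injective, we find the least positive k with ψ(k) = ψ(0): this means 60k ≡ 0 (mod 85), i.e. 85 ∣ 60k. Since gcd(60, 85) = 5, dividing through by 5 this holds exactly when 17 ∣ 12k, and as gcd(12, 17) = 1, exactly when 17 ∣ k.
The smallest positive such k is 17.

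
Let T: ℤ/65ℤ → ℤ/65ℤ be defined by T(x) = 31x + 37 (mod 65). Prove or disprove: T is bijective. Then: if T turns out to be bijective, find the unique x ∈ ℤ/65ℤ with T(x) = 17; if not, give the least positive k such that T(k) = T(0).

35

Suppose T(u) = T(v) in ℤ/65ℤ. Then 31u + 37 ≡ 31v + 37 (mod 65), thus 31(u − v) ≡ 0 (mod 65).
Since gcd(31, 65) = 1, 31 is invertible modulo 65, hence u − v ≡ 0 (mod 65), i.e. u = v.
We now compute 31⁻¹ mod 65 explicitly. Euclid's algorithm: 65 = 2·31 + 3, 31 = 10·3 + 1; back-substituting gives 1 = 21·31 − 10·65, so 31⁻¹ ≡ 21 (mod 65).
For any y ∈ ℤ/65ℤ, x = 21(y − 37) mod 65 satisfies T(x) = 31·21(y − 37) + 37 ≡ y (since 31·21 ≡ 1 mod 65). So every y has a preimage.
So T is bijective.
Since T is bijective, we find T⁻¹(17): we need 31x ≡ 17 − 37 ≡ 45 (mod 65). Using 31⁻¹ = 21: x ≡ 21·45 = 945 = 14·65 + 35, so x = 35.
Check: T(35) = 31·35 + 37 = 1122 = 17·65 + 17 ≡ 17 (mod 65).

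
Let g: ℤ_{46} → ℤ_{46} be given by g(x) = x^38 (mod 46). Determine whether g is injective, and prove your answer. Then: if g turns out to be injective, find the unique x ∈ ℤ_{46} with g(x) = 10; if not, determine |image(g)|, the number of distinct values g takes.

g(22): Repeated squaring mod 46: 22^1 ≡ 22, 22^2 ≡ 22² = 484 ≡ 24, 22^4 ≡ 24² = 576 ≡ 24, 22^8 ≡ 24² = 576 ≡ 24, 22^16 ≡ 24² = 576 ≡ 24, 22^32 ≡ 24² = 576 ≡ 24. Since 38 = 32 + 4 + 2, 22^38 ≡ 24·24·24: 24·24 = 576 ≡ 24, then 24·24 = 576 ≡ 24. So 22^38 ≡ 24 (mod 46).
g(24): Repeated squaring mod 46: 24^1 ≡ 24, 24^2 ≡ 24² = 576 ≡ 24, 24^4 ≡ 24² = 576 ≡ 24, 24^8 ≡ 24² = 576 ≡ 24, 24^16 ≡ 24² = 576 ≡ 24, 24^32 ≡ 24² = 576 ≡ 24. Since 38 = 32 + 4 + 2, 24^38 ≡ 24·24·24: 24·24 = 576 ≡ 24, then 24·24 = 576 ≡ 24. So 24^38 ≡ 24 (mod 46).
So g(22) = g(24) = 24 while 22 ≠ 24, so g is not injective.
Since g is not injective, we determine |image(g)|. Computing x^38 mod 46 for each x (by repeated squaring, reducing mod 46 at every step), the values g(0), g(1), …, g(45) are: 0, 1, 32, 13, 12, 3, 2, 29, 16, 31, 4, 41, 18, 27, 8, 39, 6, 25, 26, 35, 36, 9, 24, 23, 24, 9, 36, 35, 26, 25, 6, 39, 8, 27, 18, 41, 4, 31, 16, 29, 2, 3, 12, 13, 32, 1.
The distinct values are {0, 1, 2, 3, 4, 6, 8, 9, 12, 13, 16, 18, 23, 24, 25, 26, 27, 29, 31, 32, 35, 36, 39, 41}; there are 24 of them.

24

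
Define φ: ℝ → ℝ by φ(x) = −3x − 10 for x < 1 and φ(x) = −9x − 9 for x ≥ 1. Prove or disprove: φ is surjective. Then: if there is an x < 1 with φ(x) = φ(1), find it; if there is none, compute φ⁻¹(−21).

4/3

Both pieces are strictly decreasing (slopes −3 and −9), so each is injective on its own interval.
The left piece maps (−∞, 1) onto (−13, ∞); the right piece maps [1, ∞) onto (−∞, −18].
The union (−13, ∞) ∪ (−∞, −18] omits the interval between −13 and −18; in particular −13 has no preimage. So φ is not surjective.
Because the two images are disjoint, no x < 1 has φ(x) = φ(1), so we compute φ⁻¹(−21): −21 lies in (−∞, −18], so solve −9x − 9 = −21: x = (−21 + 9)/(−9) = 4/3.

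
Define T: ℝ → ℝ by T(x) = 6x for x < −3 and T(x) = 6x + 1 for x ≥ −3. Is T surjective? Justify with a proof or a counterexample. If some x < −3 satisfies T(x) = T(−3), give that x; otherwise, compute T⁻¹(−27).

-9/2

Both pieces are strictly increasing (slopes 6 and 6), so each is injective on its own interval.
The left piece maps (−∞, −3) onto (−∞, −18); the right piece maps [−3, ∞) onto [−17, ∞).
The union (−∞, −18) ∪ [−17, ∞) omits the interval between −18 and −17; in particular −18 has no preimage. So T is not surjective.
Because the two images are disjoint, no x < −3 has T(x) = T(−3), so we compute T⁻¹(−27): −27 lies in (−∞, −18), so solve 6x = −27: x = (−27 − 0)/6 = −9/2.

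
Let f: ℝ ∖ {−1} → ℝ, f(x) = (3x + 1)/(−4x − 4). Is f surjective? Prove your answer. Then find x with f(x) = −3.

-11/9

If f(x) = −3/4, cross-multiplying gives −4(3x + 1) = 3(−4x − 4), which simplifies to −4 = −12 — false.  So −3/4 has no preimage and f is not surjective.
Solving f(x) = −3: cross-multiplying gives 3x + 1 = −3(−4x − 4), which rearranges to −9x = 11, so x = −11/9.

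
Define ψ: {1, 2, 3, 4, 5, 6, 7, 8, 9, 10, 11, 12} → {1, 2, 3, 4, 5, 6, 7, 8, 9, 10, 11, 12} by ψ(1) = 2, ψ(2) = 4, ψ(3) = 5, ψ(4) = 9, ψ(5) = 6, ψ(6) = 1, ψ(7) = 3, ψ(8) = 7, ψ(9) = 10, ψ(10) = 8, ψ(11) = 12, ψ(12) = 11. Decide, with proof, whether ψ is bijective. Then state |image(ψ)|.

12

The values 2, 4, 5, 9, 6, 1, 3, 7, 10, 8, 12, 11 are a permutation of {1, 2, 3, 4, 5, 6, 7, 8, 9, 10, 11, 12}: each element appears exactly once.
So ψ is injective and surjective, hence bijective.
The image of ψ is {1, 2, 3, 4, 5, 6, 7, 8, 9, 10, 11, 12}, which has 12 elements.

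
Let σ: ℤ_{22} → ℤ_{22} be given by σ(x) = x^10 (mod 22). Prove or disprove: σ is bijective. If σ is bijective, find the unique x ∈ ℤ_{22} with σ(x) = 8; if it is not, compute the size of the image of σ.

4

σ(1) = 1^10 = 1.
σ(3): Repeated squaring mod 22: 3^1 ≡ 3, 3^2 ≡ 3² = 9, 3^4 ≡ 9² = 81 ≡ 15, 3^8 ≡ 15² = 225 ≡ 5. Since 10 = 8 + 2, 3^10 ≡ 5·9: 5·9 = 45 ≡ 1. So 3^10 ≡ 1 (mod 22).
So σ(1) = σ(3) = 1 while 1 ≠ 3, therefore σ is not injective, hence not bijective.
Since σ is not bijective, we determine |image(σ)|. Computing x^10 mod 22 for each x (by repeated squaring, reducing mod 22 at every step), the values σ(0), σ(1), …, σ(21) are: 0, 1, 12, 1, 12, 1, 12, 1, 12, 1, 12, 11, 12, 1, 12, 1, 12, 1, 12, 1, 12, 1.
The distinct values are {0, 1, 11, 12}; there are 4 of them.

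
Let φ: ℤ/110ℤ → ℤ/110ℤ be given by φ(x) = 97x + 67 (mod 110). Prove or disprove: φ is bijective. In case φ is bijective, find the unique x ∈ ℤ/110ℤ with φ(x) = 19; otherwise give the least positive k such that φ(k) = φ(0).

46

Suppose φ(x_1) = φ(x_2) in ℤ/110ℤ. Then 97x_1 + 67 ≡ 97x_2 + 67 (mod 110), hence 97(x_1 − x_2) ≡ 0 (mod 110).
Since gcd(97, 110) = 1, 97 is invertible modulo 110, therefore x_1 − x_2 ≡ 0 (mod 110), i.e. x_1 = x_2.
We now compute 97⁻¹ mod 110 explicitly. Euclid's algorithm: 110 = 1·97 + 13, 97 = 7·13 + 6, 13 = 2·6 + 1; back-substituting gives 1 = 93·97 − 82·110, so 97⁻¹ ≡ 93 (mod 110).
For any y ∈ ℤ/110ℤ, x = 93(y − 67) mod 110 satisfies φ(x) = 97·93(y − 67) + 67 ≡ y (since 97·93 ≡ 1 mod 110). So every y has a preimage.
Hence φ is bijective.
Since φ is bijective, we find φ⁻¹(19): we need 97x ≡ 19 − 67 ≡ 62 (mod 110). Using 97⁻¹ = 93: x ≡ 93·62 = 5766 = 52·110 + 46, so x = 46.
Check: φ(46) = 97·46 + 67 = 4529 = 41·110 + 19 ≡ 19 (mod 110).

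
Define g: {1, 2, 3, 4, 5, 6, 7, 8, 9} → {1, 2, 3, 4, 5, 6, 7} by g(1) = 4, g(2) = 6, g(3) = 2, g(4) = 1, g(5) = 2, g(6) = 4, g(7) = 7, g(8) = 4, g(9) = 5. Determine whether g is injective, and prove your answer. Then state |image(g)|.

g(3) = 2 = g(5) with 3 ≠ 5, so g is not injective.
The image of g is {1, 2, 4, 5, 6, 7}, which has 6 elements.

6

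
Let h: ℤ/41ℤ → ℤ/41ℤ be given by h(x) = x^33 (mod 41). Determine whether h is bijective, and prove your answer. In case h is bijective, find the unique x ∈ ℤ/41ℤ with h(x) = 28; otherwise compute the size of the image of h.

Since 41 is prime, the nonzero elements of ℤ/41ℤ form a cyclic group of order 40.
As gcd(33, 40) = 1, raising to the 33rd power is a bijection on this group: if x_1^33 ≡ x_2^33 then (x_1x_2^{−1})^33 = 1, and the only element of order dividing gcd(33, 40) = 1 is 1, so x_1 = x_2.
With h(0) = 0 this makes h injective on all of ℤ/41ℤ, hence bijective (finite equal-size domain and codomain). In particular h is bijective.
Since h is bijective, we find the preimage of 28. The inverse of x ↦ x^33 on (ℤ/41ℤ)^× is x ↦ x^17, because 33·17 = 561 = 14·40 + 1 ≡ 1 (mod 40) and x^{40} = 1 for x ≠ 0 (Fermat). So h⁻¹(28) = 28^17 mod 41.
Repeated squaring mod 41: 28^1 ≡ 28, 28^2 ≡ 28² = 784 ≡ 5, 28^4 ≡ 5² = 25, 28^8 ≡ 25² = 625 ≡ 10, 28^16 ≡ 10² = 100 ≡ 18. Since 17 = 16 + 1, 28^17 ≡ 18·28: 18·28 = 504 ≡ 12. So 28^17 ≡ 12 (mod 41).
Hence h⁻¹(28) = 12.

12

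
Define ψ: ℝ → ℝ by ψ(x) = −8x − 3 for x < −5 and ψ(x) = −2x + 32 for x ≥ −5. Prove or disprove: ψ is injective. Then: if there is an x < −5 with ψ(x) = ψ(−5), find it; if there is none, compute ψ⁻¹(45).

Both pieces are strictly decreasing (slopes −8 and −2), so each is injective on its own interval.
The left piece maps (−∞, −5) onto (37, ∞); the right piece maps [−5, ∞) onto (−∞, 42].
These images overlap. In particular ψ(−5) = 42 (right piece), and solving −8x − 3 = 42 on the left piece gives x = −45/8 < −5.
So ψ(−45/8) = ψ(−5) with −45/8 ≠ −5, and ψ is not injective. This x = −45/8 is the requested value below −5.

-45/8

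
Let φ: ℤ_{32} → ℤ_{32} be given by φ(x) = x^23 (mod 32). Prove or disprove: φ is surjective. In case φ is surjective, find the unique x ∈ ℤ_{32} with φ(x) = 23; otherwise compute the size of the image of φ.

17

φ(0) = 0^23 = 0.
φ(2): Repeated squaring mod 32: 2^1 ≡ 2, 2^2 ≡ 2² = 4, 2^4 ≡ 4² = 16, 2^8 ≡ 16² = 256 ≡ 0, 2^16 ≡ 0² = 0. Since 23 = 16 + 4 + 2 + 1, 2^23 ≡ 0·16·4·2: 0·16 = 0, then 0·4 = 0, then 0·2 = 0. So 2^23 ≡ 0 (mod 32).
So φ(0) = φ(2) = 0 while 0 ≠ 2, hence φ is not injective.
A non-injective map from the 32-element set ℤ_{32} to itself takes at most 31 distinct values, so it cannot be surjective. Therefore φ is not surjective.
Since φ is not surjective, we determine |image(φ)|. Computing x^23 mod 32 for each x (by repeated squaring, reducing mod 32 at every step), the values φ(0), φ(1), …, φ(31) are: 0, 1, 0, 11, 0, 13, 0, 23, 0, 25, 0, 3, 0, 5, 0, 15, 0, 17, 0, 27, 0, 29, 0, 7, 0, 9, 0, 19, 0, 21, 0, 31.
The distinct values are {0, 1, 3, 5, 7, 9, 11, 13, 15, 17, 19, 21, 23, 25, 27, 29, 31}; there are 17 of them.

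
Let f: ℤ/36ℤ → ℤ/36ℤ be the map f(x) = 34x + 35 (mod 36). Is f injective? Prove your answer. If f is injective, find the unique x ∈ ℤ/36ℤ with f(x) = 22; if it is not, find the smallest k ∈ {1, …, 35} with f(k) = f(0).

18

By definition, f is injective when f(u) = f(v) forces u = v.
We have gcd(34, 36) = 2 > 1. Taking u = 0 and v = 18: f(0) = 35 and f(18) = 34·18 + 35 = 647 ≡ 35 (mod 36).
So f(0) = f(18) while 0 ≠ 18, so f is not injective.
Since f is not injective, we find the least positive k with f(k) = f(0): this means 34k ≡ 0 (mod 36), i.e. 36 ∣ 34k. Since gcd(34, 36) = 2, dividing through by 2 this holds exactly when 18 ∣ 17k, and as gcd(17, 18) = 1, exactly when 18 ∣ k.
The smallest positive such k is 18.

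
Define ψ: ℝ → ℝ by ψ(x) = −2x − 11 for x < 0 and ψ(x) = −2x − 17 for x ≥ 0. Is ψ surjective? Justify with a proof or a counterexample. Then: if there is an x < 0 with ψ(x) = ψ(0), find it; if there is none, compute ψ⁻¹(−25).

4

Both pieces are strictly decreasing (slopes −2 and −2), so each is injective on its own interval.
The left piece maps (−∞, 0) onto (−11, ∞); the right piece maps [0, ∞) onto (−∞, −17].
The union (−11, ∞) ∪ (−∞, −17] omits the interval between −11 and −17; in particular −11 has no preimage. So ψ is not surjective.
Because the two images are disjoint, no x < 0 has ψ(x) = ψ(0), so we compute ψ⁻¹(−25): −25 lies in (−∞, −17], so solve −2x − 17 = −25: x = (−25 + 17)/(−2) = 4.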